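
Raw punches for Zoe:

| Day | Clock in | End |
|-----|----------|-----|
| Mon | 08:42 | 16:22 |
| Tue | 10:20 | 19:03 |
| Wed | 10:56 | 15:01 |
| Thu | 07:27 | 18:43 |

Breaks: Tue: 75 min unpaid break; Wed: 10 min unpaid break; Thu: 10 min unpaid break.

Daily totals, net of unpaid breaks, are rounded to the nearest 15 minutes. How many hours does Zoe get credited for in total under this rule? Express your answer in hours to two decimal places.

Mon: 08:42–16:22 = 7 h 40 min → rounds to 7 h 45 min
Tue: 10:20–19:03 = 8 h 43 min − 75 min = 7 h 28 min → rounds to 7 h 30 min
Wed: 10:56–15:01 = 4 h 5 min − 10 min = 3 h 55 min → rounds to 4 h 0 min
Thu: 07:27–18:43 = 11 h 16 min − 10 min = 11 h 6 min → rounds to 11 h 0 min
Total credited: 30 h 15 min.

30.25 hours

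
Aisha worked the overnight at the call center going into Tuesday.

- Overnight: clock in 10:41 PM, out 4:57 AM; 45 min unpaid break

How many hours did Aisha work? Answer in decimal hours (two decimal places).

Overnight: 10:41 PM → midnight = 1 h 19 min; midnight → 4:57 AM = 4 h 57 min; span 6 h 16 min; less 45 min break → 5 h 31 min

5.52 hours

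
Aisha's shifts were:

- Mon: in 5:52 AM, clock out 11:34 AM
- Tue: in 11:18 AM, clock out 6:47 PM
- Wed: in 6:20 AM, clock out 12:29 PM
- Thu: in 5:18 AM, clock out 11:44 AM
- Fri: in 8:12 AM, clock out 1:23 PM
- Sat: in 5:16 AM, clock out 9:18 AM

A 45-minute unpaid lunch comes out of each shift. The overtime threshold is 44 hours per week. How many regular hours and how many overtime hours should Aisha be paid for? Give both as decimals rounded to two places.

Mon: 5:52 AM–11:34 AM = 5 h 42 min; less 45 min break → 4 h 57 min
Tue: 11:18 AM–6:47 PM = 7 h 29 min; less 45 min break → 6 h 44 min
Wed: 6:20 AM–12:29 PM = 6 h 9 min; less 45 min break → 5 h 24 min
Thu: 5:18 AM–11:44 AM = 6 h 26 min; less 45 min break → 5 h 41 min
Fri: 8:12 AM–1:23 PM = 5 h 11 min; less 45 min break → 4 h 26 min
Sat: 5:16 AM–9:18 AM = 4 h 2 min; less 45 min break → 3 h 17 min
Total worked: 30 h 29 min = 30.48 h.
Threshold 44 h → overtime 0 h 0 min, regular 30 h 29 min.

Regular 30.48 hours, overtime 0.00 hours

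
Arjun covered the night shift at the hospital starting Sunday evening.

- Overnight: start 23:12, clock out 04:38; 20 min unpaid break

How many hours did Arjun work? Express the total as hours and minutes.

Overnight: 23:12 → midnight = 0 h 48 min; midnight → 04:38 = 4 h 38 min; span 5 h 26 min; less 20 min break → 5 h 6 min

5 h 6 min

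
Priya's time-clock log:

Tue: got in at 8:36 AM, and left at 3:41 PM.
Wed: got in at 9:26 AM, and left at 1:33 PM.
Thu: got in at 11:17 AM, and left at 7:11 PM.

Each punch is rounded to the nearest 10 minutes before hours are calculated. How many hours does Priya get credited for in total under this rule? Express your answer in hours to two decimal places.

Tue: in 8:36 AM→8:40 AM, out 3:41 PM→3:40 PM; 7 h 0 min
Wed: in 9:26 AM→9:30 AM, out 1:33 PM→1:30 PM; 4 h 0 min
Thu: in 11:17 AM→11:20 AM, out 7:11 PM→7:10 PM; 7 h 50 min
Total credited: 18 h 50 min.

18.83 hours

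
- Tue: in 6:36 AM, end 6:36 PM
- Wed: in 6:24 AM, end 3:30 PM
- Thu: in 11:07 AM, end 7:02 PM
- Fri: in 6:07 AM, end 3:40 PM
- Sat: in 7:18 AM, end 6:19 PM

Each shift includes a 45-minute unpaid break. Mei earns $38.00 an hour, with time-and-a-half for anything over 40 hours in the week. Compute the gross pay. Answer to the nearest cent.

Tue: 6:36 AM–6:36 PM = 12 h 0 min; less 45 min break → 11 h 15 min
Wed: 6:24 AM–3:30 PM = 9 h 6 min; less 45 min break → 8 h 21 min
Thu: 11:07 AM–7:02 PM = 7 h 55 min; less 45 min break → 7 h 10 min
Fri: 6:07 AM–3:40 PM = 9 h 33 min; less 45 min break → 8 h 48 min
Sat: 7:18 AM–6:19 PM = 11 h 1 min; less 45 min break → 10 h 16 min
Total worked: 45 h 50 min = 2750 min.
Regular 40 h 0 min = 2400 min at $38.00/h; overtime 5 h 50 min = 350 min at $57.00/h.
Pay = (2400 × $38.00 + 350 × $57.00) ÷ 60 = $1852.50.

$1852.50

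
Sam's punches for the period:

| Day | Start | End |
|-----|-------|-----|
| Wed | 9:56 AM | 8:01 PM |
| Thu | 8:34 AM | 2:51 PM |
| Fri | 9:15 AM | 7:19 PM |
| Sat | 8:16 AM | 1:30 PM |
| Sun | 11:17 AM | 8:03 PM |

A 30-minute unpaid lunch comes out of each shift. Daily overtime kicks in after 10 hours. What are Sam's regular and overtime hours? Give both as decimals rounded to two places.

Wed: 9:56 AM–8:01 PM = 10 h 5 min; less 30 min break → 9 h 35 min
Thu: 8:34 AM–2:51 PM = 6 h 17 min; less 30 min break → 5 h 47 min
Fri: 9:15 AM–7:19 PM = 10 h 4 min; less 30 min break → 9 h 34 min
Sat: 8:16 AM–1:30 PM = 5 h 14 min; less 30 min break → 4 h 44 min
Sun: 11:17 AM–8:03 PM = 8 h 46 min; less 30 min break → 8 h 16 min
Wed reg 9 h 35 min / OT 0 h 0 min; Thu reg 5 h 47 min / OT 0 h 0 min; Fri reg 9 h 34 min / OT 0 h 0 min; Sat reg 4 h 44 min / OT 0 h 0 min; Sun reg 8 h 16 min / OT 0 h 0 min.
Totals: regular 37 h 56 min, overtime 0 h 0 min.

Regular 37.93 hours, overtime 0.00 hours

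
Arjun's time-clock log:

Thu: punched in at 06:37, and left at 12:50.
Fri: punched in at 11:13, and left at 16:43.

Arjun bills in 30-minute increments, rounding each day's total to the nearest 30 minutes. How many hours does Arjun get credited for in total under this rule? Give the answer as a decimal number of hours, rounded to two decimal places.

11.50 hours

Thu: 06:37–12:50 = 6 h 13 min → rounds to 6 h 0 min
Fri: 11:13–16:43 = 5 h 30 min → rounds to 5 h 30 min
Total credited: 11 h 30 min.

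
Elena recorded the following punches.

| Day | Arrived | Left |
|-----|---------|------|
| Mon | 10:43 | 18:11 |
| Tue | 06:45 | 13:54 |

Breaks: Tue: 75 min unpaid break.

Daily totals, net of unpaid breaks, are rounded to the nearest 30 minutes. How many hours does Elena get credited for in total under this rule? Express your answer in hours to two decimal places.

Mon: 10:43–18:11 = 7 h 28 min → rounds to 7 h 30 min
Tue: 06:45–13:54 = 7 h 9 min − 75 min = 5 h 54 min → rounds to 6 h 0 min
Total credited: 13 h 30 min.

13.50 hours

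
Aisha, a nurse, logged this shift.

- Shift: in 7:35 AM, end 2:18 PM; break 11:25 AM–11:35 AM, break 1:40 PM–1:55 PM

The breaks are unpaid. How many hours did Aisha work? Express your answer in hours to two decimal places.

Shift: 7:35 AM–2:18 PM = 6 h 43 min; less 25 min break → 6 h 18 min

6.30 hours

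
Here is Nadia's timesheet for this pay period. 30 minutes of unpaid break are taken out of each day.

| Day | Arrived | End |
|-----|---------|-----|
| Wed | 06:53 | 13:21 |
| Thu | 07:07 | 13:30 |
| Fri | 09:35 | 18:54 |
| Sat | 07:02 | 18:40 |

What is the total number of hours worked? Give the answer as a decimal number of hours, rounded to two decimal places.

31.80 hours

Wed: 06:53–13:21 = 6 h 28 min; less 30 min break → 5 h 58 min
Thu: 07:07–13:30 = 6 h 23 min; less 30 min break → 5 h 53 min
Fri: 09:35–18:54 = 9 h 19 min; less 30 min break → 8 h 49 min
Sat: 07:02–18:40 = 11 h 38 min; less 30 min break → 11 h 8 min
Total: 5 h 58 min + 5 h 53 min + 8 h 49 min + 11 h 8 min = 31 h 48 min.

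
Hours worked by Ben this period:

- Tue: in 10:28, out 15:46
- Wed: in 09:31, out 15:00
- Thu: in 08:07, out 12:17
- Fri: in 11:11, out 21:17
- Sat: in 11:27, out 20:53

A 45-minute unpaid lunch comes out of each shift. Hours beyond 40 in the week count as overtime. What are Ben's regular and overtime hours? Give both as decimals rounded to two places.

Regular 30.73 hours, overtime 0.00 hours

Tue: 10:28–15:46 = 5 h 18 min; less 45 min break → 4 h 33 min
Wed: 09:31–15:00 = 5 h 29 min; less 45 min break → 4 h 44 min
Thu: 08:07–12:17 = 4 h 10 min; less 45 min break → 3 h 25 min
Fri: 11:11–21:17 = 10 h 6 min; less 45 min break → 9 h 21 min
Sat: 11:27–20:53 = 9 h 26 min; less 45 min break → 8 h 41 min
Total worked: 30 h 44 min = 30.73 h.
Threshold 40 h → overtime 0 h 0 min, regular 30 h 44 min.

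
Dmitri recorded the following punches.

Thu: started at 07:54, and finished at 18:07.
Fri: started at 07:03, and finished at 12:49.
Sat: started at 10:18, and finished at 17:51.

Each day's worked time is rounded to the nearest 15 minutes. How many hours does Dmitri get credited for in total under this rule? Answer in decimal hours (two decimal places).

Thu: 07:54–18:07 = 10 h 13 min → rounds to 10 h 15 min
Fri: 07:03–12:49 = 5 h 46 min → rounds to 5 h 45 min
Sat: 10:18–17:51 = 7 h 33 min → rounds to 7 h 30 min
Total credited: 23 h 30 min.

23.50 hours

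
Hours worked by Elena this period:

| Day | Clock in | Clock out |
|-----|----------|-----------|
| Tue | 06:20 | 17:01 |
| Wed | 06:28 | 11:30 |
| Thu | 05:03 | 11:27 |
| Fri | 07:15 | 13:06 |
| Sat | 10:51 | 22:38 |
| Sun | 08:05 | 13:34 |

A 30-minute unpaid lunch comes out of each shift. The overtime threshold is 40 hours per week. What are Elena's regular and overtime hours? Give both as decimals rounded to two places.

Tue: 06:20–17:01 = 10 h 41 min; less 30 min break → 10 h 11 min
Wed: 06:28–11:30 = 5 h 2 min; less 30 min break → 4 h 32 min
Thu: 05:03–11:27 = 6 h 24 min; less 30 min break → 5 h 54 min
Fri: 07:15–13:06 = 5 h 51 min; less 30 min break → 5 h 21 min
Sat: 10:51–22:38 = 11 h 47 min; less 30 min break → 11 h 17 min
Sun: 08:05–13:34 = 5 h 29 min; less 30 min break → 4 h 59 min
Total worked: 42 h 14 min = 42.23 h.
Threshold 40 h → overtime 2 h 14 min, regular 40 h 0 min.

Regular 40.00 hours, overtime 2.23 hours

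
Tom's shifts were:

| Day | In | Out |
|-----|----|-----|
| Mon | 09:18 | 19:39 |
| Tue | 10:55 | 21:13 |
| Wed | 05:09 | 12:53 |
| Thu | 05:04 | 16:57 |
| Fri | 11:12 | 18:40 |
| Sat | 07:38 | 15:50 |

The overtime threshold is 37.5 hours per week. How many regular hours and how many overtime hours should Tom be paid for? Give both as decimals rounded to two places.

Regular 37.50 hours, overtime 18.43 hours

Mon: 09:18–19:39 = 10 h 21 min
Tue: 10:55–21:13 = 10 h 18 min
Wed: 05:09–12:53 = 7 h 44 min
Thu: 05:04–16:57 = 11 h 53 min
Fri: 11:12–18:40 = 7 h 28 min
Sat: 07:38–15:50 = 8 h 12 min
Total worked: 55 h 56 min = 55.93 h.
Threshold 37.5 h → overtime 18 h 26 min, regular 37 h 30 min.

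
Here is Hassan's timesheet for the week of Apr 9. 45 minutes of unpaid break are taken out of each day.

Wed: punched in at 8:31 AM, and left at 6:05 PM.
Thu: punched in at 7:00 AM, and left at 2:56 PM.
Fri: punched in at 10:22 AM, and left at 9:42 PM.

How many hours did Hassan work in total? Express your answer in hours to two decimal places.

Wed: 8:31 AM–6:05 PM = 9 h 34 min; less 45 min break → 8 h 49 min
Thu: 7:00 AM–2:56 PM = 7 h 56 min; less 45 min break → 7 h 11 min
Fri: 10:22 AM–9:42 PM = 11 h 20 min; less 45 min break → 10 h 35 min
Total: 8 h 49 min + 7 h 11 min + 10 h 35 min = 26 h 35 min.

26.58 hours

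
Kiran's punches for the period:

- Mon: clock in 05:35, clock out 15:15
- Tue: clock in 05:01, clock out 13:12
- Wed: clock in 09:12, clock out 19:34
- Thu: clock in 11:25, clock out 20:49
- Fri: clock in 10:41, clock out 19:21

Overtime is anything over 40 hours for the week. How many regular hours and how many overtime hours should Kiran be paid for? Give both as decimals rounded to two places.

Mon: 05:35–15:15 = 9 h 40 min
Tue: 05:01–13:12 = 8 h 11 min
Wed: 09:12–19:34 = 10 h 22 min
Thu: 11:25–20:49 = 9 h 24 min
Fri: 10:41–19:21 = 8 h 40 min
Total worked: 46 h 17 min = 46.28 h.
Threshold 40 h → overtime 6 h 17 min, regular 40 h 0 min.

Regular 40.00 hours, overtime 6.28 hours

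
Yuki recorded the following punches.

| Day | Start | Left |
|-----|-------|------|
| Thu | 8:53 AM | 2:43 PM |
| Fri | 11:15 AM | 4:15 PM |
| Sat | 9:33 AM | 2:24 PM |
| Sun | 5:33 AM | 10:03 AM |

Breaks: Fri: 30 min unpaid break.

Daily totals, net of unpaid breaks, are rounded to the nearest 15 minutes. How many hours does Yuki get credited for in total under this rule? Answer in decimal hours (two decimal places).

Thu: 8:53 AM–2:43 PM = 5 h 50 min → rounds to 5 h 45 min
Fri: 11:15 AM–4:15 PM = 5 h 0 min − 30 min = 4 h 30 min → rounds to 4 h 30 min
Sat: 9:33 AM–2:24 PM = 4 h 51 min → rounds to 4 h 45 min
Sun: 5:33 AM–10:03 AM = 4 h 30 min → rounds to 4 h 30 min
Total credited: 19 h 30 min.

19.50 hours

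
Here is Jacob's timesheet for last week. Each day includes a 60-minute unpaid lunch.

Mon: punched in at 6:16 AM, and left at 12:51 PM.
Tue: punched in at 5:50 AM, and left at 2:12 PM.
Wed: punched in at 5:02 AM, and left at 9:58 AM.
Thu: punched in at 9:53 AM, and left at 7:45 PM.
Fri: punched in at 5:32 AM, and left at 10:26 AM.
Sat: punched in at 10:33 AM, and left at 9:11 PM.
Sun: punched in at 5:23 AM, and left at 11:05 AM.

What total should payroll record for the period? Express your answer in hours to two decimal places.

43.98 hours

Mon: 6:16 AM–12:51 PM = 6 h 35 min; less 60 min break → 5 h 35 min
Tue: 5:50 AM–2:12 PM = 8 h 22 min; less 60 min break → 7 h 22 min
Wed: 5:02 AM–9:58 AM = 4 h 56 min; less 60 min break → 3 h 56 min
Thu: 9:53 AM–7:45 PM = 9 h 52 min; less 60 min break → 8 h 52 min
Fri: 5:32 AM–10:26 AM = 4 h 54 min; less 60 min break → 3 h 54 min
Sat: 10:33 AM–9:11 PM = 10 h 38 min; less 60 min break → 9 h 38 min
Sun: 5:23 AM–11:05 AM = 5 h 42 min; less 60 min break → 4 h 42 min
Total: 5 h 35 min + 7 h 22 min + 3 h 56 min + 8 h 52 min + 3 h 54 min + 9 h 38 min + 4 h 42 min = 43 h 59 min.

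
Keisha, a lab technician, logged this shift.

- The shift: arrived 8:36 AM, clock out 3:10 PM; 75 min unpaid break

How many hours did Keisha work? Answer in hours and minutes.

The shift: 8:36 AM–3:10 PM = 6 h 34 min; less 75 min break → 5 h 19 min

5 h 19 min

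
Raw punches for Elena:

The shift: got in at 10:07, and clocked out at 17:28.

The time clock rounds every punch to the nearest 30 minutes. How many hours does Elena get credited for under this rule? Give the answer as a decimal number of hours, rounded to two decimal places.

The shift: in 10:07→10:00, out 17:28→17:30; 7 h 30 min

7.50 hours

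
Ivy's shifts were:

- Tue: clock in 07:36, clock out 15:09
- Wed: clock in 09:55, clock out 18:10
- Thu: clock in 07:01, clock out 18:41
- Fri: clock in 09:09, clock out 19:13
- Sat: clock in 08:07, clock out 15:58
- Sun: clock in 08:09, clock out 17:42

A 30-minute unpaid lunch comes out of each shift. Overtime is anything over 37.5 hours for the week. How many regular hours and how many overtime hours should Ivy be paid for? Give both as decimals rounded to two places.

Tue: 07:36–15:09 = 7 h 33 min; less 30 min break → 7 h 3 min
Wed: 09:55–18:10 = 8 h 15 min; less 30 min break → 7 h 45 min
Thu: 07:01–18:41 = 11 h 40 min; less 30 min break → 11 h 10 min
Fri: 09:09–19:13 = 10 h 4 min; less 30 min break → 9 h 34 min
Sat: 08:07–15:58 = 7 h 51 min; less 30 min break → 7 h 21 min
Sun: 08:09–17:42 = 9 h 33 min; less 30 min break → 9 h 3 min
Total worked: 51 h 56 min = 51.93 h.
Threshold 37.5 h → overtime 14 h 26 min, regular 37 h 30 min.

Regular 37.50 hours, overtime 14.43 hours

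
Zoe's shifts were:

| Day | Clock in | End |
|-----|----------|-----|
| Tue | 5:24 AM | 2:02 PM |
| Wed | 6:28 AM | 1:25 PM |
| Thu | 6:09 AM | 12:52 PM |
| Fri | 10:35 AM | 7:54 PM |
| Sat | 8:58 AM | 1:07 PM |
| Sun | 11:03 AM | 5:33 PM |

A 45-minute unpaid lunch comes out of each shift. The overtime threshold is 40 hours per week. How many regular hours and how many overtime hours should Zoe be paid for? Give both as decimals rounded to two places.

Regular 37.77 hours, overtime 0.00 hours

Tue: 5:24 AM–2:02 PM = 8 h 38 min; less 45 min break → 7 h 53 min
Wed: 6:28 AM–1:25 PM = 6 h 57 min; less 45 min break → 6 h 12 min
Thu: 6:09 AM–12:52 PM = 6 h 43 min; less 45 min break → 5 h 58 min
Fri: 10:35 AM–7:54 PM = 9 h 19 min; less 45 min break → 8 h 34 min
Sat: 8:58 AM–1:07 PM = 4 h 9 min; less 45 min break → 3 h 24 min
Sun: 11:03 AM–5:33 PM = 6 h 30 min; less 45 min break → 5 h 45 min
Total worked: 37 h 46 min = 37.77 h.
Threshold 40 h → overtime 0 h 0 min, regular 37 h 46 min.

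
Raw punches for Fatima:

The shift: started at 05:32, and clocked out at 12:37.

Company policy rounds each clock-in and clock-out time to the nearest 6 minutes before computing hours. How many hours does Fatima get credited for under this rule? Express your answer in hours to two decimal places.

The shift: in 05:32→05:30, out 12:37→12:36; 7 h 6 min

7.10 hours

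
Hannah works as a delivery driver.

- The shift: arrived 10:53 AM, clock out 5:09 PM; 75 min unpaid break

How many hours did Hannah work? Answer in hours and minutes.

5 h 1 min

The shift: 10:53 AM–5:09 PM = 6 h 16 min; less 75 min break → 5 h 1 min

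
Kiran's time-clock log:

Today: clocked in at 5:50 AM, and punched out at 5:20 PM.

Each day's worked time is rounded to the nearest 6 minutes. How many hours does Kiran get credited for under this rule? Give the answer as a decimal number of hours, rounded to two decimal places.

11.50 hours

Today: 5:50 AM–5:20 PM = 11 h 30 min → rounds to 11 h 30 min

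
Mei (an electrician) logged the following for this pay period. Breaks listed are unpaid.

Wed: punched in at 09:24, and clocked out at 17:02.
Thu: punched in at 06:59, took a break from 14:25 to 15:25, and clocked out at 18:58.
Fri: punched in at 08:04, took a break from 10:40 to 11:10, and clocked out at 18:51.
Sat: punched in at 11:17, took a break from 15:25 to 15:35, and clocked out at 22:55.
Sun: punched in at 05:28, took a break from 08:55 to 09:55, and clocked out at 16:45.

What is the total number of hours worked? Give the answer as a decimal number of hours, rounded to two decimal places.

Wed: 09:24–17:02 = 7 h 38 min
Thu: 06:59–18:58 = 11 h 59 min; less 60 min break → 10 h 59 min
Fri: 08:04–18:51 = 10 h 47 min; less 30 min break → 10 h 17 min
Sat: 11:17–22:55 = 11 h 38 min; less 10 min break → 11 h 28 min
Sun: 05:28–16:45 = 11 h 17 min; less 60 min break → 10 h 17 min
Total: 7 h 38 min + 10 h 59 min + 10 h 17 min + 11 h 28 min + 10 h 17 min = 50 h 39 min.

50.65 hours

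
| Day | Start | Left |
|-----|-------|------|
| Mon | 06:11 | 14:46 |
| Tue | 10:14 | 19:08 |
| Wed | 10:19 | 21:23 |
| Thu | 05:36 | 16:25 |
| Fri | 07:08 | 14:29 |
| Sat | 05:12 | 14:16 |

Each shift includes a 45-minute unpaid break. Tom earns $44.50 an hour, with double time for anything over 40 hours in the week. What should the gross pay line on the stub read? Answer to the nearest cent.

$2784.22

Mon: 06:11–14:46 = 8 h 35 min; less 45 min break → 7 h 50 min
Tue: 10:14–19:08 = 8 h 54 min; less 45 min break → 8 h 9 min
Wed: 10:19–21:23 = 11 h 4 min; less 45 min break → 10 h 19 min
Thu: 05:36–16:25 = 10 h 49 min; less 45 min break → 10 h 4 min
Fri: 07:08–14:29 = 7 h 21 min; less 45 min break → 6 h 36 min
Sat: 05:12–14:16 = 9 h 4 min; less 45 min break → 8 h 19 min
Total worked: 51 h 17 min = 3077 min.
Regular 40 h 0 min = 2400 min at $44.50/h; overtime 11 h 17 min = 677 min at $89.00/h.
Pay = (2400 × $44.50 + 677 × $89.00) ÷ 60 = $2784.22.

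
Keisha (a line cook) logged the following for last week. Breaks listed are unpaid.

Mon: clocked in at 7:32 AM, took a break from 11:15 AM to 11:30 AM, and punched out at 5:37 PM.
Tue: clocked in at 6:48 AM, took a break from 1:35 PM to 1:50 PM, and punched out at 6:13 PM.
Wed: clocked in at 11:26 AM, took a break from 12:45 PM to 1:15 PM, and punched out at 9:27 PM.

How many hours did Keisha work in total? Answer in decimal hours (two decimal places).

30.52 hours

Mon: 7:32 AM–5:37 PM = 10 h 5 min; less 15 min break → 9 h 50 min
Tue: 6:48 AM–6:13 PM = 11 h 25 min; less 15 min break → 11 h 10 min
Wed: 11:26 AM–9:27 PM = 10 h 1 min; less 30 min break → 9 h 31 min
Total: 9 h 50 min + 11 h 10 min + 9 h 31 min = 30 h 31 min.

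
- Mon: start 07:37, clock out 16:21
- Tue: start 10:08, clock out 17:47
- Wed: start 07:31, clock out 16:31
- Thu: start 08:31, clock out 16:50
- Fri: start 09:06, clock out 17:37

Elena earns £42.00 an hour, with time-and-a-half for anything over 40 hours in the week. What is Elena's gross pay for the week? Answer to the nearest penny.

Mon: 07:37–16:21 = 8 h 44 min
Tue: 10:08–17:47 = 7 h 39 min
Wed: 07:31–16:31 = 9 h 0 min
Thu: 08:31–16:50 = 8 h 19 min
Fri: 09:06–17:37 = 8 h 31 min
Total worked: 42 h 13 min = 2533 min.
Regular 40 h 0 min = 2400 min at £42.00/h; overtime 2 h 13 min = 133 min at £63.00/h.
Pay = (2400 × £42.00 + 133 × £63.00) ÷ 60 = £1819.65.

£1819.65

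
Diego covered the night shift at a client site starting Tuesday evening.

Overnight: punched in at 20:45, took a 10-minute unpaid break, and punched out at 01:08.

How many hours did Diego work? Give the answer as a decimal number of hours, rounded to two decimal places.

Overnight: 20:45 → midnight = 3 h 15 min; midnight → 01:08 = 1 h 8 min; span 4 h 23 min; less 10 min break → 4 h 13 min

4.22 hours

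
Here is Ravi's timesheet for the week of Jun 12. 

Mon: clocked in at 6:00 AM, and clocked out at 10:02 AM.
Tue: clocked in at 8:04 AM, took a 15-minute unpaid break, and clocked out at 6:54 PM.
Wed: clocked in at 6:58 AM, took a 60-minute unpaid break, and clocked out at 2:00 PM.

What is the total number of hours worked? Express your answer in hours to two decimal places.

20.65 hours

Mon: 6:00 AM–10:02 AM = 4 h 2 min
Tue: 8:04 AM–6:54 PM = 10 h 50 min; less 15 min break → 10 h 35 min
Wed: 6:58 AM–2:00 PM = 7 h 2 min; less 60 min break → 6 h 2 min
Total: 4 h 2 min + 10 h 35 min + 6 h 2 min = 20 h 39 min.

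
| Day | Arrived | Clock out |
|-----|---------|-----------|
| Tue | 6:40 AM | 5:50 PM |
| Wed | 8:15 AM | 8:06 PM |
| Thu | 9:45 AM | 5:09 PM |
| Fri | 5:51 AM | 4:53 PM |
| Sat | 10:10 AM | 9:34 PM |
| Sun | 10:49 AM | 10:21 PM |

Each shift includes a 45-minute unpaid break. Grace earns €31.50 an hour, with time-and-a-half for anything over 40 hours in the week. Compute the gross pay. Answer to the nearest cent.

Tue: 6:40 AM–5:50 PM = 11 h 10 min; less 45 min break → 10 h 25 min
Wed: 8:15 AM–8:06 PM = 11 h 51 min; less 45 min break → 11 h 6 min
Thu: 9:45 AM–5:09 PM = 7 h 24 min; less 45 min break → 6 h 39 min
Fri: 5:51 AM–4:53 PM = 11 h 2 min; less 45 min break → 10 h 17 min
Sat: 10:10 AM–9:34 PM = 11 h 24 min; less 45 min break → 10 h 39 min
Sun: 10:49 AM–10:21 PM = 11 h 32 min; less 45 min break → 10 h 47 min
Total worked: 59 h 53 min = 3593 min.
Regular 40 h 0 min = 2400 min at €31.50/h; overtime 19 h 53 min = 1193 min at €47.25/h.
Pay = (2400 × €31.50 + 1193 × €47.25) ÷ 60 = €2199.49.

€2199.49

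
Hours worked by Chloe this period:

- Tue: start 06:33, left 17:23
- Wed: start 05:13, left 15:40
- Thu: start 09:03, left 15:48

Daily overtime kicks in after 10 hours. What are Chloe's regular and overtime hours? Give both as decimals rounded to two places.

Regular 26.75 hours, overtime 1.28 hours

Tue: 06:33–17:23 = 10 h 50 min
Wed: 05:13–15:40 = 10 h 27 min
Thu: 09:03–15:48 = 6 h 45 min
Tue reg 10 h 0 min / OT 0 h 50 min; Wed reg 10 h 0 min / OT 0 h 27 min; Thu reg 6 h 45 min / OT 0 h 0 min.
Totals: regular 26 h 45 min, overtime 1 h 17 min.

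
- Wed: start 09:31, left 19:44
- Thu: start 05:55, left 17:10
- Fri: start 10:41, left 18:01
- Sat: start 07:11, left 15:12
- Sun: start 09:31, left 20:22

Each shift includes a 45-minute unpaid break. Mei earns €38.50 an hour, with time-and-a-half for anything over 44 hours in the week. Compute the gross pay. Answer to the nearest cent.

€1690.79

Wed: 09:31–19:44 = 10 h 13 min; less 45 min break → 9 h 28 min
Thu: 05:55–17:10 = 11 h 15 min; less 45 min break → 10 h 30 min
Fri: 10:41–18:01 = 7 h 20 min; less 45 min break → 6 h 35 min
Sat: 07:11–15:12 = 8 h 1 min; less 45 min break → 7 h 16 min
Sun: 09:31–20:22 = 10 h 51 min; less 45 min break → 10 h 6 min
Total worked: 43 h 55 min = 2635 min.
Regular 43 h 55 min = 2635 min at €38.50/h; overtime 0 h 0 min = 0 min at €57.75/h.
Pay = (2635 × €38.50 + 0 × €57.75) ÷ 60 = €1690.79.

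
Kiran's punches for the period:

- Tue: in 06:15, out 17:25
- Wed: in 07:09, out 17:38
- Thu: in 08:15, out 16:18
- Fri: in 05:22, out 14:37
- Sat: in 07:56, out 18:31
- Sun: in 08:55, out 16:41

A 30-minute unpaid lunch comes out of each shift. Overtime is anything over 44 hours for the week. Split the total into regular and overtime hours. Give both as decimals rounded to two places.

Tue: 06:15–17:25 = 11 h 10 min; less 30 min break → 10 h 40 min
Wed: 07:09–17:38 = 10 h 29 min; less 30 min break → 9 h 59 min
Thu: 08:15–16:18 = 8 h 3 min; less 30 min break → 7 h 33 min
Fri: 05:22–14:37 = 9 h 15 min; less 30 min break → 8 h 45 min
Sat: 07:56–18:31 = 10 h 35 min; less 30 min break → 10 h 5 min
Sun: 08:55–16:41 = 7 h 46 min; less 30 min break → 7 h 16 min
Total worked: 54 h 18 min = 54.30 h.
Threshold 44 h → overtime 10 h 18 min, regular 44 h 0 min.

Regular 44.00 hours, overtime 10.30 hours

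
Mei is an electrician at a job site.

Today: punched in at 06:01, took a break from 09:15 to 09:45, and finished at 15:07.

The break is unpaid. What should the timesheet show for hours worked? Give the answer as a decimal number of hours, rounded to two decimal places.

Today: 06:01–15:07 = 9 h 6 min; less 30 min break → 8 h 36 min

8.60 hours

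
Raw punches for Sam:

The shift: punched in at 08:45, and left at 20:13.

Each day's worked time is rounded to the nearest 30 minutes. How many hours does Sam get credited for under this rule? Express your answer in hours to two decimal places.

The shift: 08:45–20:13 = 11 h 28 min → rounds to 11 h 30 min

11.50 hours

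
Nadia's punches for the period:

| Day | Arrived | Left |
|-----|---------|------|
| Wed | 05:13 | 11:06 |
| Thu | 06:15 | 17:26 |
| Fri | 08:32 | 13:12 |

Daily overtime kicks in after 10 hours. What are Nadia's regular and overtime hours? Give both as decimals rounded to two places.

Regular 20.55 hours, overtime 1.18 hours

Wed: 05:13–11:06 = 5 h 53 min
Thu: 06:15–17:26 = 11 h 11 min
Fri: 08:32–13:12 = 4 h 40 min
Wed reg 5 h 53 min / OT 0 h 0 min; Thu reg 10 h 0 min / OT 1 h 11 min; Fri reg 4 h 40 min / OT 0 h 0 min.
Totals: regular 20 h 33 min, overtime 1 h 11 min.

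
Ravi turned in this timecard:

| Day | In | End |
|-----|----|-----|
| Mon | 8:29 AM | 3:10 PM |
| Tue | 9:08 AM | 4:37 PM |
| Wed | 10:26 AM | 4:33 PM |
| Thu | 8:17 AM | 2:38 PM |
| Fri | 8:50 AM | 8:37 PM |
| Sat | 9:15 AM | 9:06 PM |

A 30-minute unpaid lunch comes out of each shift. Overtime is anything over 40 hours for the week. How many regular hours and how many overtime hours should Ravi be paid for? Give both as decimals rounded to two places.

Regular 40.00 hours, overtime 7.27 hours

Mon: 8:29 AM–3:10 PM = 6 h 41 min; less 30 min break → 6 h 11 min
Tue: 9:08 AM–4:37 PM = 7 h 29 min; less 30 min break → 6 h 59 min
Wed: 10:26 AM–4:33 PM = 6 h 7 min; less 30 min break → 5 h 37 min
Thu: 8:17 AM–2:38 PM = 6 h 21 min; less 30 min break → 5 h 51 min
Fri: 8:50 AM–8:37 PM = 11 h 47 min; less 30 min break → 11 h 17 min
Sat: 9:15 AM–9:06 PM = 11 h 51 min; less 30 min break → 11 h 21 min
Total worked: 47 h 16 min = 47.27 h.
Threshold 40 h → overtime 7 h 16 min, regular 40 h 0 min.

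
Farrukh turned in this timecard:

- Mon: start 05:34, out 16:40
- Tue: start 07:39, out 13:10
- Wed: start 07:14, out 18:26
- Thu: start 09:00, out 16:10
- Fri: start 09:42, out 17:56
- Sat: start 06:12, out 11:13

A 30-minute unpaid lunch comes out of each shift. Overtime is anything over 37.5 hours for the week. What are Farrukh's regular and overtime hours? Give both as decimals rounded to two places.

Mon: 05:34–16:40 = 11 h 6 min; less 30 min break → 10 h 36 min
Tue: 07:39–13:10 = 5 h 31 min; less 30 min break → 5 h 1 min
Wed: 07:14–18:26 = 11 h 12 min; less 30 min break → 10 h 42 min
Thu: 09:00–16:10 = 7 h 10 min; less 30 min break → 6 h 40 min
Fri: 09:42–17:56 = 8 h 14 min; less 30 min break → 7 h 44 min
Sat: 06:12–11:13 = 5 h 1 min; less 30 min break → 4 h 31 min
Total worked: 45 h 14 min = 45.23 h.
Threshold 37.5 h → overtime 7 h 44 min, regular 37 h 30 min.

Regular 37.50 hours, overtime 7.73 hours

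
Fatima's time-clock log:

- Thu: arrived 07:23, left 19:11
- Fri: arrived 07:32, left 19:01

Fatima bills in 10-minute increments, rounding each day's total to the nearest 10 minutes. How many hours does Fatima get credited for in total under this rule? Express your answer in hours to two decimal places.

Thu: 07:23–19:11 = 11 h 48 min → rounds to 11 h 50 min
Fri: 07:32–19:01 = 11 h 29 min → rounds to 11 h 30 min
Total credited: 23 h 20 min.

23.33 hours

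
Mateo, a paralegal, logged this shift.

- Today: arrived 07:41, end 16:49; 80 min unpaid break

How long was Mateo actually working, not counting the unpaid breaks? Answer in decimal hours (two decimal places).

Today: 07:41–16:49 = 9 h 8 min; less 80 min break → 7 h 48 min

7.80 hours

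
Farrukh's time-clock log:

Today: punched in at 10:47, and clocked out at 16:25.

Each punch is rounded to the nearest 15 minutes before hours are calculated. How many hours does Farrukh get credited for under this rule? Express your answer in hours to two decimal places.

5.75 hours

Today: in 10:47→10:45, out 16:25→16:30; 5 h 45 min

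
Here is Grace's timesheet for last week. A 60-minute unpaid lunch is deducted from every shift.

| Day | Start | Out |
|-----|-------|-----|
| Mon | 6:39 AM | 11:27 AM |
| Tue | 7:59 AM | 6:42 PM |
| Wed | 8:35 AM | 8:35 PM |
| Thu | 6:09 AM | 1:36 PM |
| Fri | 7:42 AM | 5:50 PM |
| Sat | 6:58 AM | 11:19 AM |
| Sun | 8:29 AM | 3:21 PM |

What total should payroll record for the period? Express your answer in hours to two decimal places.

49.32 hours

Mon: 6:39 AM–11:27 AM = 4 h 48 min; less 60 min break → 3 h 48 min
Tue: 7:59 AM–6:42 PM = 10 h 43 min; less 60 min break → 9 h 43 min
Wed: 8:35 AM–8:35 PM = 12 h 0 min; less 60 min break → 11 h 0 min
Thu: 6:09 AM–1:36 PM = 7 h 27 min; less 60 min break → 6 h 27 min
Fri: 7:42 AM–5:50 PM = 10 h 8 min; less 60 min break → 9 h 8 min
Sat: 6:58 AM–11:19 AM = 4 h 21 min; less 60 min break → 3 h 21 min
Sun: 8:29 AM–3:21 PM = 6 h 52 min; less 60 min break → 5 h 52 min
Total: 3 h 48 min + 9 h 43 min + 11 h 0 min + 6 h 27 min + 9 h 8 min + 3 h 21 min + 5 h 52 min = 49 h 19 min.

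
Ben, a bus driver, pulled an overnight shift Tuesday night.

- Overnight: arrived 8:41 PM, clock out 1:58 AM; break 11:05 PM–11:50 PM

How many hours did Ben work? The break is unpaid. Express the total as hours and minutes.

4 h 32 min

Overnight: 8:41 PM → midnight = 3 h 19 min; midnight → 1:58 AM = 1 h 58 min; span 5 h 17 min; less 45 min break → 4 h 32 min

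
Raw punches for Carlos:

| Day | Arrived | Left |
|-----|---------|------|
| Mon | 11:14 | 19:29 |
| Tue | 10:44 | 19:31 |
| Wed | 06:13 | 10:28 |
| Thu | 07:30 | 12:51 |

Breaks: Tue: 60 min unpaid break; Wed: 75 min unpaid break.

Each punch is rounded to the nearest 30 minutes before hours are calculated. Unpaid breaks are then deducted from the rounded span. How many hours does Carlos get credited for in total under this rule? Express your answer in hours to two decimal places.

Mon: in 11:14→11:00, out 19:29→19:30; 8 h 30 min
Tue: in 10:44→10:30, out 19:31→19:30; 9 h 0 min − 60 min = 8 h 0 min
Wed: in 06:13→06:00, out 10:28→10:30; 4 h 30 min − 75 min = 3 h 15 min
Thu: in 07:30→07:30, out 12:51→13:00; 5 h 30 min
Total credited: 25 h 15 min.

25.25 hours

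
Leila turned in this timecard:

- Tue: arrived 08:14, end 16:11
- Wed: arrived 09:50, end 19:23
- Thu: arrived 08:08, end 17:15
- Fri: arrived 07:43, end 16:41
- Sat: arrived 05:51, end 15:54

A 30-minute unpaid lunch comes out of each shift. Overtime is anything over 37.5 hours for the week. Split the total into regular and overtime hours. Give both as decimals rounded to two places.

Regular 37.50 hours, overtime 5.63 hours

Tue: 08:14–16:11 = 7 h 57 min; less 30 min break → 7 h 27 min
Wed: 09:50–19:23 = 9 h 33 min; less 30 min break → 9 h 3 min
Thu: 08:08–17:15 = 9 h 7 min; less 30 min break → 8 h 37 min
Fri: 07:43–16:41 = 8 h 58 min; less 30 min break → 8 h 28 min
Sat: 05:51–15:54 = 10 h 3 min; less 30 min break → 9 h 33 min
Total worked: 43 h 8 min = 43.13 h.
Threshold 37.5 h → overtime 5 h 38 min, regular 37 h 30 min.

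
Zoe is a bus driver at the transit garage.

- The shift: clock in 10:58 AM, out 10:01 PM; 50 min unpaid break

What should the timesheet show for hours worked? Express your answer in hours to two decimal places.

10.22 hours

The shift: 10:58 AM–10:01 PM = 11 h 3 min; less 50 min break → 10 h 13 min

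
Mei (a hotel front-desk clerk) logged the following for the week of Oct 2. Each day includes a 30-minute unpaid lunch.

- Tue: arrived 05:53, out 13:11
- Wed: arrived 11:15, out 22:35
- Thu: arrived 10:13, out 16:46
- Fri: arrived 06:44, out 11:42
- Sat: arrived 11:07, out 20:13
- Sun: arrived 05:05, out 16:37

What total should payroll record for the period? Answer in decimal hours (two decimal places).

47.78 hours

Tue: 05:53–13:11 = 7 h 18 min; less 30 min break → 6 h 48 min
Wed: 11:15–22:35 = 11 h 20 min; less 30 min break → 10 h 50 min
Thu: 10:13–16:46 = 6 h 33 min; less 30 min break → 6 h 3 min
Fri: 06:44–11:42 = 4 h 58 min; less 30 min break → 4 h 28 min
Sat: 11:07–20:13 = 9 h 6 min; less 30 min break → 8 h 36 min
Sun: 05:05–16:37 = 11 h 32 min; less 30 min break → 11 h 2 min
Total: 6 h 48 min + 10 h 50 min + 6 h 3 min + 4 h 28 min + 8 h 36 min + 11 h 2 min = 47 h 47 min.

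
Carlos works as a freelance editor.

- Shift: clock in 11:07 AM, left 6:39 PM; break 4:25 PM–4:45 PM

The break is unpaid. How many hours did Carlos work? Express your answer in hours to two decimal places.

Shift: 11:07 AM–6:39 PM = 7 h 32 min; less 20 min break → 7 h 12 min

7.20 hours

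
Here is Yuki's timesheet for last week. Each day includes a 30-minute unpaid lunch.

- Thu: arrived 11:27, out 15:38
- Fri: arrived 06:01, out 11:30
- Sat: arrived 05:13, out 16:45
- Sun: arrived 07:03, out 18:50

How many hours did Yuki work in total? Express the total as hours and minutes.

Thu: 11:27–15:38 = 4 h 11 min; less 30 min break → 3 h 41 min
Fri: 06:01–11:30 = 5 h 29 min; less 30 min break → 4 h 59 min
Sat: 05:13–16:45 = 11 h 32 min; less 30 min break → 11 h 2 min
Sun: 07:03–18:50 = 11 h 47 min; less 30 min break → 11 h 17 min
Total: 3 h 41 min + 4 h 59 min + 11 h 2 min + 11 h 17 min = 30 h 59 min.

30 h 59 min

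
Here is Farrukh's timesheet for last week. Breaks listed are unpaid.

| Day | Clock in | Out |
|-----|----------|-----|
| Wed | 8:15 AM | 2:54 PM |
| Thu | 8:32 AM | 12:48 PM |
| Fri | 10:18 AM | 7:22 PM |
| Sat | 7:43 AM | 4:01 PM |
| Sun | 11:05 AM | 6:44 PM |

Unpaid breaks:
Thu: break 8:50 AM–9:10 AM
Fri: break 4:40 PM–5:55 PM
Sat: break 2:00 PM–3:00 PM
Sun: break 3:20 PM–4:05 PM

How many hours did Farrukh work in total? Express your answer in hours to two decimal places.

32.60 hours

Wed: 8:15 AM–2:54 PM = 6 h 39 min
Thu: 8:32 AM–12:48 PM = 4 h 16 min; less 20 min break → 3 h 56 min
Fri: 10:18 AM–7:22 PM = 9 h 4 min; less 75 min break → 7 h 49 min
Sat: 7:43 AM–4:01 PM = 8 h 18 min; less 60 min break → 7 h 18 min
Sun: 11:05 AM–6:44 PM = 7 h 39 min; less 45 min break → 6 h 54 min
Total: 6 h 39 min + 3 h 56 min + 7 h 49 min + 7 h 18 min + 6 h 54 min = 32 h 36 min.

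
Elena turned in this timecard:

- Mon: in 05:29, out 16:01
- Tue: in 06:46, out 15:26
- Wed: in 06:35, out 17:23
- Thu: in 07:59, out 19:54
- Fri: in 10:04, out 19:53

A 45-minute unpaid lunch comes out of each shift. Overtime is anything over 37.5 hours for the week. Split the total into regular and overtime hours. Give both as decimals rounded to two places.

Mon: 05:29–16:01 = 10 h 32 min; less 45 min break → 9 h 47 min
Tue: 06:46–15:26 = 8 h 40 min; less 45 min break → 7 h 55 min
Wed: 06:35–17:23 = 10 h 48 min; less 45 min break → 10 h 3 min
Thu: 07:59–19:54 = 11 h 55 min; less 45 min break → 11 h 10 min
Fri: 10:04–19:53 = 9 h 49 min; less 45 min break → 9 h 4 min
Total worked: 47 h 59 min = 47.98 h.
Threshold 37.5 h → overtime 10 h 29 min, regular 37 h 30 min.

Regular 37.50 hours, overtime 10.48 hours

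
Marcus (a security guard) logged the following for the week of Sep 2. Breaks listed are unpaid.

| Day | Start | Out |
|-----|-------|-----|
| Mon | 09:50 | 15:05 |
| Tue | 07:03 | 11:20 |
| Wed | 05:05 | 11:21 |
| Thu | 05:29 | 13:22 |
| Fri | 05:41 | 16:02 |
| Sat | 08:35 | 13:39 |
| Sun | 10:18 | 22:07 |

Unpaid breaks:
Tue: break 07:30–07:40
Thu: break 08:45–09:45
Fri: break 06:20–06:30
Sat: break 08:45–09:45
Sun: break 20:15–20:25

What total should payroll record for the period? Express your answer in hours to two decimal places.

Mon: 09:50–15:05 = 5 h 15 min
Tue: 07:03–11:20 = 4 h 17 min; less 10 min break → 4 h 7 min
Wed: 05:05–11:21 = 6 h 16 min
Thu: 05:29–13:22 = 7 h 53 min; less 60 min break → 6 h 53 min
Fri: 05:41–16:02 = 10 h 21 min; less 10 min break → 10 h 11 min
Sat: 08:35–13:39 = 5 h 4 min; less 60 min break → 4 h 4 min
Sun: 10:18–22:07 = 11 h 49 min; less 10 min break → 11 h 39 min
Total: 5 h 15 min + 4 h 7 min + 6 h 16 min + 6 h 53 min + 10 h 11 min + 4 h 4 min + 11 h 39 min = 48 h 25 min.

48.42 hours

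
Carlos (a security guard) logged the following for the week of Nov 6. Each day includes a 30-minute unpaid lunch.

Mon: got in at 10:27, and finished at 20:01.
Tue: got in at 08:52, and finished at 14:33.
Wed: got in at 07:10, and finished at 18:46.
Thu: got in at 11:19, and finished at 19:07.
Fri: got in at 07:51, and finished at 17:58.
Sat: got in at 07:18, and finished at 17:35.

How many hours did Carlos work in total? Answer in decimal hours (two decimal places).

52.05 hours

Mon: 10:27–20:01 = 9 h 34 min; less 30 min break → 9 h 4 min
Tue: 08:52–14:33 = 5 h 41 min; less 30 min break → 5 h 11 min
Wed: 07:10–18:46 = 11 h 36 min; less 30 min break → 11 h 6 min
Thu: 11:19–19:07 = 7 h 48 min; less 30 min break → 7 h 18 min
Fri: 07:51–17:58 = 10 h 7 min; less 30 min break → 9 h 37 min
Sat: 07:18–17:35 = 10 h 17 min; less 30 min break → 9 h 47 min
Total: 9 h 4 min + 5 h 11 min + 11 h 6 min + 7 h 18 min + 9 h 37 min + 9 h 47 min = 52 h 3 min.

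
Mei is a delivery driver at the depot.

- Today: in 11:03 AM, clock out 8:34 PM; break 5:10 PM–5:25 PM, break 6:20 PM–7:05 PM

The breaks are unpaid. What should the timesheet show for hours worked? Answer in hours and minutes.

8 h 31 min

Today: 11:03 AM–8:34 PM = 9 h 31 min; less 60 min break → 8 h 31 min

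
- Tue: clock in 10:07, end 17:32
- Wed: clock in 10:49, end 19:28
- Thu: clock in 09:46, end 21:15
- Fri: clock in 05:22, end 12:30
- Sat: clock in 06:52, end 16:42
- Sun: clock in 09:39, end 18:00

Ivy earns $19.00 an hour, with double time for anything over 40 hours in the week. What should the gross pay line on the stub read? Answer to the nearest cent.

$1248.93

Tue: 10:07–17:32 = 7 h 25 min
Wed: 10:49–19:28 = 8 h 39 min
Thu: 09:46–21:15 = 11 h 29 min
Fri: 05:22–12:30 = 7 h 8 min
Sat: 06:52–16:42 = 9 h 50 min
Sun: 09:39–18:00 = 8 h 21 min
Total worked: 52 h 52 min = 3172 min.
Regular 40 h 0 min = 2400 min at $19.00/h; overtime 12 h 52 min = 772 min at $38.00/h.
Pay = (2400 × $19.00 + 772 × $38.00) ÷ 60 = $1248.93.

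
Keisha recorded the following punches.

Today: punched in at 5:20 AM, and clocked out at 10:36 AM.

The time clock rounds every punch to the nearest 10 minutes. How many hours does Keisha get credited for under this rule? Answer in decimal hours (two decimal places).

Today: in 5:20 AM→5:20 AM, out 10:36 AM→10:40 AM; 5 h 20 min

5.33 hours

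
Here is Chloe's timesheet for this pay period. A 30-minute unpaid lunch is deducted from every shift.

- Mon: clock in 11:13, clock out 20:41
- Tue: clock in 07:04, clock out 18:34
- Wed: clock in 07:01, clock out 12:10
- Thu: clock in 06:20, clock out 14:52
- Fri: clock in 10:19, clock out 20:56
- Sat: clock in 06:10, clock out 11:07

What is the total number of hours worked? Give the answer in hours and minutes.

47 h 13 min

Mon: 11:13–20:41 = 9 h 28 min; less 30 min break → 8 h 58 min
Tue: 07:04–18:34 = 11 h 30 min; less 30 min break → 11 h 0 min
Wed: 07:01–12:10 = 5 h 9 min; less 30 min break → 4 h 39 min
Thu: 06:20–14:52 = 8 h 32 min; less 30 min break → 8 h 2 min
Fri: 10:19–20:56 = 10 h 37 min; less 30 min break → 10 h 7 min
Sat: 06:10–11:07 = 4 h 57 min; less 30 min break → 4 h 27 min
Total: 8 h 58 min + 11 h 0 min + 4 h 39 min + 8 h 2 min + 10 h 7 min + 4 h 27 min = 47 h 13 min.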